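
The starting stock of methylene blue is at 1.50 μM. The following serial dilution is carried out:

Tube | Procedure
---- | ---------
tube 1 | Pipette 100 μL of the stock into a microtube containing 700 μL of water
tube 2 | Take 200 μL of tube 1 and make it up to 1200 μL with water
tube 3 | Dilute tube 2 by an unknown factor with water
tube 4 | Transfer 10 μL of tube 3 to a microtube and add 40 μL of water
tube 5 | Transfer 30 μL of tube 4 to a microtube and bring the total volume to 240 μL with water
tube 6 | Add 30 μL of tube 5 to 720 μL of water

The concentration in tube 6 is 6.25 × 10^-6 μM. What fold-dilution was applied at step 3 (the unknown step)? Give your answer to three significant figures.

Step 1: 100 μL + 700 μL = 800 μL total → factor 800/100 = 8
Step 2: 200 μL brought to 1200 μL → factor 1200/200 = 6
Step 3: unknown factor x
Step 4: 10 μL + 40 μL = 50 μL total → factor 50/10 = 5
Step 5: 30 μL brought to 240 μL → factor 240/30 = 8
Step 6: 30 μL + 720 μL = 750 μL total → factor 750/30 = 25
Product of known-step factors = 48000
Overall factor = 1.50 μM / (6.25 × 10^-6 μM) = 2.4 × 10^5
x = 2.4 × 10^5 / 48000 = 5.00

5.00-fold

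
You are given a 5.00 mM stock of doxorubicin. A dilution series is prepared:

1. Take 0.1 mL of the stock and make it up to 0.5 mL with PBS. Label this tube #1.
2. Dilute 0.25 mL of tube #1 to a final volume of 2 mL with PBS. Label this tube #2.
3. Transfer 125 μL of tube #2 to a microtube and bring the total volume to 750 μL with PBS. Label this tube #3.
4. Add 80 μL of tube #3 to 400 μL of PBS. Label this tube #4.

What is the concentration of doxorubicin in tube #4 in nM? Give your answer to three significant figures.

Step 1: 0.1 mL brought to 0.5 mL → factor 0.5/0.1 = 5
Step 2: 0.25 mL brought to 2 mL → factor 2/0.25 = 8
Step 3: 125 μL brought to 750 μL → factor 750/125 = 6
Step 4: 80 μL + 400 μL = 480 μL total → factor 480/80 = 6
Overall dilution factor = 5 × 8 × 6 × 6 = 1440
Final = 5.00 mM / 1440 = 0.003472 mM = 3.47 × 10^3 nM

3.47 × 10^3 nM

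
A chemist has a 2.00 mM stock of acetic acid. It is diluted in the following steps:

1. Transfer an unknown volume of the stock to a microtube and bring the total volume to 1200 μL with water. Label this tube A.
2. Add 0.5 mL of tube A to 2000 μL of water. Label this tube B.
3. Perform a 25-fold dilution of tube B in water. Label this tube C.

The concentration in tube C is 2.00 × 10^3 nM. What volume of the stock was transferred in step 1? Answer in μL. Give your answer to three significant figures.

150 μL

Step 1: v brought to 1200 μL → factor = 1200 μL/v
Step 2: 0.5 mL + 2000 μL = 2.5 mL total → factor 2.5/0.5 = 5
Step 3: 25-fold → factor 25
Product of known-step factors = 125
Overall factor = 2.00 mM / (2.00 × 10^3 nM) = 1000
Step-1 factor = 1000 / 125 = 8
v = 1200 μL / 8 = 150 μL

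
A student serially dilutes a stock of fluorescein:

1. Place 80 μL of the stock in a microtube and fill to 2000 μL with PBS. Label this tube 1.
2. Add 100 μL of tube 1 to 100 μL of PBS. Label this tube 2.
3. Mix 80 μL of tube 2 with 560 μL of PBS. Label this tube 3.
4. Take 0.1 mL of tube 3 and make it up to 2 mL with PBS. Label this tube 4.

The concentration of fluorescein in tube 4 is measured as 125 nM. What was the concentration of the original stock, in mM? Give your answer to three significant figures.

Step 1: 80 μL brought to 2000 μL → factor 2000/80 = 25
Step 2: 100 μL + 100 μL = 200 μL total → factor 200/100 = 2
Step 3: 80 μL + 560 μL = 640 μL total → factor 640/80 = 8
Step 4: 0.1 mL brought to 2 mL → factor 2/0.1 = 20
Overall dilution factor = 25 × 2 × 8 × 20 = 8000
Stock = 125 nM × 8000 = 1.000 × 10^6 nM = 1.00 mM

1.00 mM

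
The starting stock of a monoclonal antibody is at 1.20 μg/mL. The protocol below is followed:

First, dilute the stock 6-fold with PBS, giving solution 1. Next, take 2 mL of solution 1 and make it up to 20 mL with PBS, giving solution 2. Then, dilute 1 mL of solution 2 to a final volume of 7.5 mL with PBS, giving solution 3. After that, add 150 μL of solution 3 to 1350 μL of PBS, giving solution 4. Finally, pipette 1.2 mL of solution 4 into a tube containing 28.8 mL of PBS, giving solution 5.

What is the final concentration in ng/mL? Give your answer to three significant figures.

Step 1: 6-fold → factor 6
Step 2: 2 mL brought to 20 mL → factor 20/2 = 10
Step 3: 1 mL brought to 7.5 mL → factor 7.5/1 = 7.5
Step 4: 150 μL + 1350 μL = 1500 μL total → factor 1500/150 = 10
Step 5: 1.2 mL + 28.8 mL = 30 mL total → factor 30/1.2 = 25
Overall dilution factor = 6 × 10 × 7.5 × 10 × 25 = 1.125 × 10^5
Final = 1.20 μg/mL / 1.125 × 10^5 = 1.067 × 10^-5 μg/mL = 0.0107 ng/mL

0.0107 ng/mL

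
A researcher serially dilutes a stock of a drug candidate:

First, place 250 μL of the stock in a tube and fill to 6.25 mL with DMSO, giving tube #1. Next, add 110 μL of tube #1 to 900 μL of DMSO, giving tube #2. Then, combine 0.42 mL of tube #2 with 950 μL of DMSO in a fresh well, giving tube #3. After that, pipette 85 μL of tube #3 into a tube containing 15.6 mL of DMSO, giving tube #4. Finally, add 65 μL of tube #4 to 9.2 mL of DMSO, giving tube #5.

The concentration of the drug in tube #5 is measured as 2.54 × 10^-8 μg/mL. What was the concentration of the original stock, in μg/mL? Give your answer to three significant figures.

Step 1: 250 μL brought to 6.25 mL → factor 6250/250 = 25
Step 2: 110 μL + 900 μL = 1010 μL total → factor 1010/110 = 9.1818
Step 3: 0.42 mL + 950 μL = 1.37 mL total → factor 1.37/0.42 = 3.2619
Step 4: 85 μL + 15.6 mL = 15685 μL total → factor 15685/85 = 184.53
Step 5: 65 μL + 9.2 mL = 9265 μL total → factor 9265/65 = 142.54
Overall dilution factor = 25 × 9.1818 × 3.2619 × 184.53 × 142.54 = 1.9694 × 10^7
Stock = 2.54 × 10^-8 μg/mL × 1.9694 × 10^7 = 0.500 μg/mL

0.500 μg/mL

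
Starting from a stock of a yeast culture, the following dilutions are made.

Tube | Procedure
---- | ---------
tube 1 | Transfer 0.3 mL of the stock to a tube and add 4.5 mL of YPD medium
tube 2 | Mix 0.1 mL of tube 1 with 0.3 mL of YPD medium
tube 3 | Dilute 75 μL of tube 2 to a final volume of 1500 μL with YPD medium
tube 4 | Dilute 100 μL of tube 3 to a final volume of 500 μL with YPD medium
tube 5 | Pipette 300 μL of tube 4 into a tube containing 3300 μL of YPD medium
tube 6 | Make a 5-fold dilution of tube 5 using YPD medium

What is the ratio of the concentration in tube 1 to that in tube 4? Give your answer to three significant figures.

400

Step 1: 0.3 mL + 4.5 mL = 4.8 mL total → factor 4.8/0.3 = 16
Step 2: 0.1 mL + 0.3 mL = 0.4 mL total → factor 0.4/0.1 = 4
Step 3: 75 μL brought to 1500 μL → factor 1500/75 = 20
Step 4: 100 μL brought to 500 μL → factor 500/100 = 5
Dilution factor to tube 1 = 16; to tube 4 = 6400
[tube 1]/[tube 4] = (factor to tube 4)/(factor to tube 1) = 6400/16 = 400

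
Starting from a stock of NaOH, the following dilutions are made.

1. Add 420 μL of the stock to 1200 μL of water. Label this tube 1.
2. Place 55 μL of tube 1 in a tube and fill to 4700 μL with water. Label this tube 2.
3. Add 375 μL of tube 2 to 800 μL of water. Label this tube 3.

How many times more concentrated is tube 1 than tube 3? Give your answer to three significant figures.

Step 1: 420 μL + 1200 μL = 1620 μL total → factor 1620/420 = 3.8571
Step 2: 55 μL brought to 4700 μL → factor 4700/55 = 85.455
Step 3: 375 μL + 800 μL = 1175 μL total → factor 1175/375 = 3.1333
Dilution factor to tube 1 = 3.8571; to tube 3 = 1032.8
[tube 1]/[tube 3] = (factor to tube 3)/(factor to tube 1) = 1032.8/3.8571 = 268

268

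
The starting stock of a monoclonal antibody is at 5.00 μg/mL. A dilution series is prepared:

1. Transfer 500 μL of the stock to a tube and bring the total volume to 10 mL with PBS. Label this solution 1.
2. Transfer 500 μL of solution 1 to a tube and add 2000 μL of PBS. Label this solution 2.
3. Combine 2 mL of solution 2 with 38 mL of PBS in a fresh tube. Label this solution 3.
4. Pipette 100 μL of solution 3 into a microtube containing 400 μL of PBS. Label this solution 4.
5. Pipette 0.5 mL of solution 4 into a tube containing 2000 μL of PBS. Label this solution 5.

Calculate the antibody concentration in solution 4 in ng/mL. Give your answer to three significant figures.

Step 1: 500 μL brought to 10 mL → factor 10000/500 = 20
Step 2: 500 μL + 2000 μL = 2500 μL total → factor 2500/500 = 5
Step 3: 2 mL + 38 mL = 40 mL total → factor 40/2 = 20
Step 4: 100 μL + 400 μL = 500 μL total → factor 500/100 = 5
Dilution factor through solution 4 = 20 × 5 × 20 × 5 = 10000
[solution 4] = 5.00 μg/mL / 10000 = 0.0005000 μg/mL = 0.500 ng/mL

0.500 ng/mL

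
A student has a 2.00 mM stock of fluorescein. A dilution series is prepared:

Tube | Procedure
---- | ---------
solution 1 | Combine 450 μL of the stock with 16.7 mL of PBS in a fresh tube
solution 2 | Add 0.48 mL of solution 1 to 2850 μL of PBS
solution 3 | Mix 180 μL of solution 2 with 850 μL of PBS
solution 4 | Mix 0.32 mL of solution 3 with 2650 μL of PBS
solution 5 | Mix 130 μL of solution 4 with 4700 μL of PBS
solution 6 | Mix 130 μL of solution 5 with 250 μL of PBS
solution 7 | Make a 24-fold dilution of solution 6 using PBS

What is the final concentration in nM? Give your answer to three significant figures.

0.0546 nM

Step 1: 450 μL + 16.7 mL = 17150 μL total → factor 17150/450 = 38.111
Step 2: 0.48 mL + 2850 μL = 3.33 mL total → factor 3.33/0.48 = 6.9375
Step 3: 180 μL + 850 μL = 1030 μL total → factor 1030/180 = 5.7222
Step 4: 0.32 mL + 2650 μL = 2.97 mL total → factor 2.97/0.32 = 9.2812
Step 5: 130 μL + 4700 μL = 4830 μL total → factor 4830/130 = 37.154
Step 6: 130 μL + 250 μL = 380 μL total → factor 380/130 = 2.9231
Step 7: 24-fold → factor 24
Overall dilution factor = 38.111 × 6.9375 × 5.7222 × 9.2812 × 37.154 × 2.9231 × 24 = 3.66 × 10^7
Final = 2.00 mM / 3.66 × 10^7 = 5.464 × 10^-8 mM = 0.0546 nM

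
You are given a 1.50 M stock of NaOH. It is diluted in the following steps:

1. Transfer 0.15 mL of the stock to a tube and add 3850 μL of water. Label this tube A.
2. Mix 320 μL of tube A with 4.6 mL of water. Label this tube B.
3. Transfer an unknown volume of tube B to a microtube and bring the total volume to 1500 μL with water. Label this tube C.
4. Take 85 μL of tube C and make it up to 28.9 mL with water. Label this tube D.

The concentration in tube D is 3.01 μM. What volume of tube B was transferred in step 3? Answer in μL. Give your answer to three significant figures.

420 μL

Step 1: 0.15 mL + 3850 μL = 4 mL total → factor 4/0.15 = 26.667
Step 2: 320 μL + 4.6 mL = 4920 μL total → factor 4920/320 = 15.375
Step 3: v brought to 1500 μL → factor = 1500 μL/v
Step 4: 85 μL brought to 28.9 mL → factor 28900/85 = 340
Product of known-step factors = 1.394 × 10^5
Overall factor = 1.50 M / (3.01 μM) = 4.9834 × 10^5
Step-3 factor = 4.9834 × 10^5 / 1.394 × 10^5 = 3.5749
v = 1500 μL / 3.5749 = 420 μL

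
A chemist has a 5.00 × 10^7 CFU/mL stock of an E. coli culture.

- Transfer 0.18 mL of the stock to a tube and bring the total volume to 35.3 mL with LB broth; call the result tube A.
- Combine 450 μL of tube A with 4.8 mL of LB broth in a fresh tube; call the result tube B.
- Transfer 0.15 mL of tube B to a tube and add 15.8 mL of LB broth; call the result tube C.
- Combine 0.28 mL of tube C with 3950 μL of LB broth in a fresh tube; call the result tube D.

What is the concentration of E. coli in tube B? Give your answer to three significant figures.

Step 1: 0.18 mL brought to 35.3 mL → factor 35.3/0.18 = 196.11
Step 2: 450 μL + 4.8 mL = 5250 μL total → factor 5250/450 = 11.667
Dilution factor through tube B = 196.11 × 11.667 = 2288
[tube B] = 5.00 × 10^7 CFU/mL / 2288 = 2.19 × 10^4 CFU/mL

2.19 × 10^4 CFU/mL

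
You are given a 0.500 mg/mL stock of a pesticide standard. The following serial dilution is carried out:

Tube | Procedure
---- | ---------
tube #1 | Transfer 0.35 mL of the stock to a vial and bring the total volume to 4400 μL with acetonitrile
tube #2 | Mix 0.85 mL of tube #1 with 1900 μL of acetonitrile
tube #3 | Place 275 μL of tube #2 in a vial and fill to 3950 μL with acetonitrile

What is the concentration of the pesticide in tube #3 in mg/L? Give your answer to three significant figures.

Step 1: 0.35 mL brought to 4400 μL → factor 4.4/0.35 = 12.571
Step 2: 0.85 mL + 1900 μL = 2.75 mL total → factor 2.75/0.85 = 3.2353
Step 3: 275 μL brought to 3950 μL → factor 3950/275 = 14.364
Overall dilution factor = 12.571 × 3.2353 × 14.364 = 584.2
Final = 0.500 mg/mL / 584.2 = 0.0008559 mg/mL = 0.856 mg/L

0.856 mg/L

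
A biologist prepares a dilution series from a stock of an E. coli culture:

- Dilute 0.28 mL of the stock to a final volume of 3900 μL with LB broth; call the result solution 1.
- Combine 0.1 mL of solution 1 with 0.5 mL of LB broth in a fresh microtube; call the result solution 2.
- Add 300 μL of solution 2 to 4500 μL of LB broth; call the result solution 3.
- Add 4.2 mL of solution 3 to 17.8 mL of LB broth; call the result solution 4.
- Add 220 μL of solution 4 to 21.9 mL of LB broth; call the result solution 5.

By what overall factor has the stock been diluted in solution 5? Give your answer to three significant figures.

7.04 × 10^5

Step 1: 0.28 mL brought to 3900 μL → factor 3.9/0.28 = 13.929
Step 2: 0.1 mL + 0.5 mL = 0.6 mL total → factor 0.6/0.1 = 6
Step 3: 300 μL + 4500 μL = 4800 μL total → factor 4800/300 = 16
Step 4: 4.2 mL + 17.8 mL = 22 mL total → factor 22/4.2 = 5.2381
Step 5: 220 μL + 21.9 mL = 22120 μL total → factor 22120/220 = 100.55
Overall dilution factor = 13.929 × 6 × 16 × 5.2381 × 100.55 = 7.0423 × 10^5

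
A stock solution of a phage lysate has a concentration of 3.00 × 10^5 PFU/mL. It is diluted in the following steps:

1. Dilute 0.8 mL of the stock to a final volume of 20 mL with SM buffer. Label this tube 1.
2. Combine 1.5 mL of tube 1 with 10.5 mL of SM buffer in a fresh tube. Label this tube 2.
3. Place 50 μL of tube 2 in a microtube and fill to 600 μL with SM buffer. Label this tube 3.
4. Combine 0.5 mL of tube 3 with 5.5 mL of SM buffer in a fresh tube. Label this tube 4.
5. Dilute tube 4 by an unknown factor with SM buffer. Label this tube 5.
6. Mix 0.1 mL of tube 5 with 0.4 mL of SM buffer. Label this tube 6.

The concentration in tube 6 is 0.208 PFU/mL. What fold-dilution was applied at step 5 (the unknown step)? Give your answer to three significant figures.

Step 1: 0.8 mL brought to 20 mL → factor 20/0.8 = 25
Step 2: 1.5 mL + 10.5 mL = 12 mL total → factor 12/1.5 = 8
Step 3: 50 μL brought to 600 μL → factor 600/50 = 12
Step 4: 0.5 mL + 5.5 mL = 6 mL total → factor 6/0.5 = 12
Step 5: unknown factor x
Step 6: 0.1 mL + 0.4 mL = 0.5 mL total → factor 0.5/0.1 = 5
Product of known-step factors = 1.44 × 10^5
Overall factor = 3.00 × 10^5 PFU/mL / (0.208 PFU/mL) = 1.4423 × 10^6
x = 1.4423 × 10^6 / 1.44 × 10^5 = 10.0

10.0-fold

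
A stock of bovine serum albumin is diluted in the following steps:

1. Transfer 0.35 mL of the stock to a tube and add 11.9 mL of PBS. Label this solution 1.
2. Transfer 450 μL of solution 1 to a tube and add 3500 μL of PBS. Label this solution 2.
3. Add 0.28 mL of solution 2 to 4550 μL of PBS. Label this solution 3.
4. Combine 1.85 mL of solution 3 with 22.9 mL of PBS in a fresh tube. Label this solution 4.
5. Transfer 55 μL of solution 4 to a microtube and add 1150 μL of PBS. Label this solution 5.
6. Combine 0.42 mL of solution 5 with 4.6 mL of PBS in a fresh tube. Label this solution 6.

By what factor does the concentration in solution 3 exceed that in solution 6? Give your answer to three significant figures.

3.50 × 10^3

Step 1: 0.35 mL + 11.9 mL = 12.25 mL total → factor 12.25/0.35 = 35
Step 2: 450 μL + 3500 μL = 3950 μL total → factor 3950/450 = 8.7778
Step 3: 0.28 mL + 4550 μL = 4.83 mL total → factor 4.83/0.28 = 17.25
Step 4: 1.85 mL + 22.9 mL = 24.75 mL total → factor 24.75/1.85 = 13.378
Step 5: 55 μL + 1150 μL = 1205 μL total → factor 1205/55 = 21.909
Step 6: 0.42 mL + 4.6 mL = 5.02 mL total → factor 5.02/0.42 = 11.952
Dilution factor to solution 3 = 5299.6; to solution 6 = 1.8566 × 10^7
[solution 3]/[solution 6] = (factor to solution 6)/(factor to solution 3) = 1.8566 × 10^7/5299.6 = 3.50 × 10^3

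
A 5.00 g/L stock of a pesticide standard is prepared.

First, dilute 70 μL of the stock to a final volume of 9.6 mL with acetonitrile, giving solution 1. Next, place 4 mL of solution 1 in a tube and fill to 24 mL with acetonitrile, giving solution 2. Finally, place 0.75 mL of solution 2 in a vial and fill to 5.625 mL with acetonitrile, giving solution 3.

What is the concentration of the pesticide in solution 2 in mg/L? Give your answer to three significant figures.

Step 1: 70 μL brought to 9.6 mL → factor 9600/70 = 137.14
Step 2: 4 mL brought to 24 mL → factor 24/4 = 6
Dilution factor through solution 2 = 137.14 × 6 = 822.86
[solution 2] = 5.00 g/L / 822.86 = 0.006076 g/L = 6.08 mg/L

6.08 mg/L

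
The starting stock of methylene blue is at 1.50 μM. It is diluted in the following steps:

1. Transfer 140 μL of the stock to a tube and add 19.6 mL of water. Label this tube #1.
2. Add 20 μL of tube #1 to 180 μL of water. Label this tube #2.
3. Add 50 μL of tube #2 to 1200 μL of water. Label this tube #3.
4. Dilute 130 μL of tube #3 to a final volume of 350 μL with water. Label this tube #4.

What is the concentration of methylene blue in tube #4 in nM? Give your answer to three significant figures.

Step 1: 140 μL + 19.6 mL = 19740 μL total → factor 19740/140 = 141
Step 2: 20 μL + 180 μL = 200 μL total → factor 200/20 = 10
Step 3: 50 μL + 1200 μL = 1250 μL total → factor 1250/50 = 25
Step 4: 130 μL brought to 350 μL → factor 350/130 = 2.6923
Overall dilution factor = 141 × 10 × 25 × 2.6923 = 94904
Final = 1.50 μM / 94904 = 1.581 × 10^-5 μM = 0.0158 nM

0.0158 nM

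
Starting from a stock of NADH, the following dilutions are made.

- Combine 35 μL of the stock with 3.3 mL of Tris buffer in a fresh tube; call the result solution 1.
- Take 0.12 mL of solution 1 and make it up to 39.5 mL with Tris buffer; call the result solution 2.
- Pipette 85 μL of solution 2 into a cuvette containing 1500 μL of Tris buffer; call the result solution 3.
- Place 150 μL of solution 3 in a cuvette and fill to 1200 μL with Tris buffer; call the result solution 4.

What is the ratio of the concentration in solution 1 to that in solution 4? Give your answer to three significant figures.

4.91 × 10^4

Step 1: 35 μL + 3.3 mL = 3335 μL total → factor 3335/35 = 95.286
Step 2: 0.12 mL brought to 39.5 mL → factor 39.5/0.12 = 329.17
Step 3: 85 μL + 1500 μL = 1585 μL total → factor 1585/85 = 18.647
Step 4: 150 μL brought to 1200 μL → factor 1200/150 = 8
Dilution factor to solution 1 = 95.286; to solution 4 = 4.6789 × 10^6
[solution 1]/[solution 4] = (factor to solution 4)/(factor to solution 1) = 4.6789 × 10^6/95.286 = 4.91 × 10^4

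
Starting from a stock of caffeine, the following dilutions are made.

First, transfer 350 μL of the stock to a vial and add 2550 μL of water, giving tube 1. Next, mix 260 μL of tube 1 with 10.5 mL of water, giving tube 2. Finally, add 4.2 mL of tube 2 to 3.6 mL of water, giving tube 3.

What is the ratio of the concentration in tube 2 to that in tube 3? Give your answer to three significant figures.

Step 1: 350 μL + 2550 μL = 2900 μL total → factor 2900/350 = 8.2857
Step 2: 260 μL + 10.5 mL = 10760 μL total → factor 10760/260 = 41.385
Step 3: 4.2 mL + 3.6 mL = 7.8 mL total → factor 7.8/4.2 = 1.8571
Dilution factor to tube 2 = 342.9; to tube 3 = 636.82
[tube 2]/[tube 3] = (factor to tube 3)/(factor to tube 2) = 636.82/342.9 = 1.86

1.86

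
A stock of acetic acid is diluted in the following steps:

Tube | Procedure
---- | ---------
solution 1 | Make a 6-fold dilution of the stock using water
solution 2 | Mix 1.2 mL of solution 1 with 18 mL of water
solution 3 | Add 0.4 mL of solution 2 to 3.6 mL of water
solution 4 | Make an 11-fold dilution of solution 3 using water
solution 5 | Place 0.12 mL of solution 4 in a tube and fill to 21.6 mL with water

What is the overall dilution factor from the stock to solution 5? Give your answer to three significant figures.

1.90 × 10^6

Step 1: 6-fold → factor 6
Step 2: 1.2 mL + 18 mL = 19.2 mL total → factor 19.2/1.2 = 16
Step 3: 0.4 mL + 3.6 mL = 4 mL total → factor 4/0.4 = 10
Step 4: 11-fold → factor 11
Step 5: 0.12 mL brought to 21.6 mL → factor 21.6/0.12 = 180
Overall dilution factor = 6 × 16 × 10 × 11 × 180 = 1.9008 × 10^6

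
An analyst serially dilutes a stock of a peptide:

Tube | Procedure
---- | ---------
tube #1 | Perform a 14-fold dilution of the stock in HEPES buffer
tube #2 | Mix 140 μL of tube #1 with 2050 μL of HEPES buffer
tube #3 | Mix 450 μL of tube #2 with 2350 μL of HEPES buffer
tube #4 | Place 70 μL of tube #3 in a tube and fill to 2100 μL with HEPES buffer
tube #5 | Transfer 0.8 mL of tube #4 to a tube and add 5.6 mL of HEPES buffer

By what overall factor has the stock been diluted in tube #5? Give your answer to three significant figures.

Step 1: 14-fold → factor 14
Step 2: 140 μL + 2050 μL = 2190 μL total → factor 2190/140 = 15.643
Step 3: 450 μL + 2350 μL = 2800 μL total → factor 2800/450 = 6.2222
Step 4: 70 μL brought to 2100 μL → factor 2100/70 = 30
Step 5: 0.8 mL + 5.6 mL = 6.4 mL total → factor 6.4/0.8 = 8
Overall dilution factor = 14 × 15.643 × 6.2222 × 30 × 8 = 3.2704 × 10^5

3.27 × 10^5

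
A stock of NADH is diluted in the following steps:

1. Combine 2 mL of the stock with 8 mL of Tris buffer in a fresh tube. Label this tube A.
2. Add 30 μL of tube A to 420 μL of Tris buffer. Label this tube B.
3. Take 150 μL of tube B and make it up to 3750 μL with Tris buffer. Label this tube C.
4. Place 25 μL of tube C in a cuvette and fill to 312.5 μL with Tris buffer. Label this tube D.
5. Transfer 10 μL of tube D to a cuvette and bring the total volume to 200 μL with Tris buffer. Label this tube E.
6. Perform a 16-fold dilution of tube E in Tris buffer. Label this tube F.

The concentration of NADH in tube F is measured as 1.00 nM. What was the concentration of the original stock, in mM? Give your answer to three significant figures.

7.50 mM

Step 1: 2 mL + 8 mL = 10 mL total → factor 10/2 = 5
Step 2: 30 μL + 420 μL = 450 μL total → factor 450/30 = 15
Step 3: 150 μL brought to 3750 μL → factor 3750/150 = 25
Step 4: 25 μL brought to 312.5 μL → factor 312.5/25 = 12.5
Step 5: 10 μL brought to 200 μL → factor 200/10 = 20
Step 6: 16-fold → factor 16
Overall dilution factor = 5 × 15 × 25 × 12.5 × 20 × 16 = 7.5 × 10^6
Stock = 1.00 nM × 7.5 × 10^6 = 7.500 × 10^6 nM = 7.50 mM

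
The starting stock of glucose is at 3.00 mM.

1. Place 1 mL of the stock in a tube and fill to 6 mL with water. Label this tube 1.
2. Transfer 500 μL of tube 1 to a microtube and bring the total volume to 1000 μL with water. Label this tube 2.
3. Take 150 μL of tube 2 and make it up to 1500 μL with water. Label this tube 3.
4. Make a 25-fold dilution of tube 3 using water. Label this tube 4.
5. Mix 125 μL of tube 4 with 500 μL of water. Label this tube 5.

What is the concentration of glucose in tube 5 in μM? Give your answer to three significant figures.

Step 1: 1 mL brought to 6 mL → factor 6/1 = 6
Step 2: 500 μL brought to 1000 μL → factor 1000/500 = 2
Step 3: 150 μL brought to 1500 μL → factor 1500/150 = 10
Step 4: 25-fold → factor 25
Step 5: 125 μL + 500 μL = 625 μL total → factor 625/125 = 5
Overall dilution factor = 6 × 2 × 10 × 25 × 5 = 15000
Final = 3.00 mM / 15000 = 0.0002000 mM = 0.200 μM

0.200 μM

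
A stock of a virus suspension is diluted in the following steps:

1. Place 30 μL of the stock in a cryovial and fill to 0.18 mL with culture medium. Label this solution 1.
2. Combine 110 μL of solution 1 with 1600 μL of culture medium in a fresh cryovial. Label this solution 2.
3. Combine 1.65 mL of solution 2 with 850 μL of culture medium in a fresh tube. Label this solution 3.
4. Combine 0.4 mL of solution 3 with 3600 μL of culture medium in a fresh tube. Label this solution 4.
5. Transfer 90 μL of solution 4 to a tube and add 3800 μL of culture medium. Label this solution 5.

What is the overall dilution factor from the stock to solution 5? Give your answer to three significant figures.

Step 1: 30 μL brought to 0.18 mL → factor 180/30 = 6
Step 2: 110 μL + 1600 μL = 1710 μL total → factor 1710/110 = 15.545
Step 3: 1.65 mL + 850 μL = 2.5 mL total → factor 2.5/1.65 = 1.5152
Step 4: 0.4 mL + 3600 μL = 4 mL total → factor 4/0.4 = 10
Step 5: 90 μL + 3800 μL = 3890 μL total → factor 3890/90 = 43.222
Overall dilution factor = 6 × 15.545 × 1.5152 × 10 × 43.222 = 61083

6.11 × 10^4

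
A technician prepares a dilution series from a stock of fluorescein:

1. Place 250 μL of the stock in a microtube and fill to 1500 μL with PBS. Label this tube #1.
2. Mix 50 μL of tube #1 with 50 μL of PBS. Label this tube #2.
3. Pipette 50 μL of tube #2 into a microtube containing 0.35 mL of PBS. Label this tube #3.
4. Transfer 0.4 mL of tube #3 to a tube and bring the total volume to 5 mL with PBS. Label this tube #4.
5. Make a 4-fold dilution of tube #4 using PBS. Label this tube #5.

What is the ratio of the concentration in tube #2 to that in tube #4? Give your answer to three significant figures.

Step 1: 250 μL brought to 1500 μL → factor 1500/250 = 6
Step 2: 50 μL + 50 μL = 100 μL total → factor 100/50 = 2
Step 3: 50 μL + 0.35 mL = 400 μL total → factor 400/50 = 8
Step 4: 0.4 mL brought to 5 mL → factor 5/0.4 = 12.5
Dilution factor to tube #2 = 12; to tube #4 = 1200
[tube #2]/[tube #4] = (factor to tube #4)/(factor to tube #2) = 1200/12 = 100

100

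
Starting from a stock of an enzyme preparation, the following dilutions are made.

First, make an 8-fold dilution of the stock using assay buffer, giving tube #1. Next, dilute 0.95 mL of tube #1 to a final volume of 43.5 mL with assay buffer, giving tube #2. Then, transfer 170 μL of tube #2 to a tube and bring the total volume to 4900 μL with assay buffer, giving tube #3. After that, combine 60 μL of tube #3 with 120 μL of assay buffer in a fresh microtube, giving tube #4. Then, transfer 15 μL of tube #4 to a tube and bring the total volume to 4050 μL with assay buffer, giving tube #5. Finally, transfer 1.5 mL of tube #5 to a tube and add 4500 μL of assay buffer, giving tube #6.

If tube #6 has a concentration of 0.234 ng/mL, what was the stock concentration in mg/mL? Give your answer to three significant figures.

Step 1: 8-fold → factor 8
Step 2: 0.95 mL brought to 43.5 mL → factor 43.5/0.95 = 45.789
Step 3: 170 μL brought to 4900 μL → factor 4900/170 = 28.824
Step 4: 60 μL + 120 μL = 180 μL total → factor 180/60 = 3
Step 5: 15 μL brought to 4050 μL → factor 4050/15 = 270
Step 6: 1.5 mL + 4500 μL = 6 mL total → factor 6/1.5 = 4
Overall dilution factor = 8 × 45.789 × 28.824 × 3 × 270 × 4 = 3.421 × 10^7
Stock = 0.234 ng/mL × 3.421 × 10^7 = 8.005 × 10^6 ng/mL = 8.01 mg/mL

8.01 mg/mL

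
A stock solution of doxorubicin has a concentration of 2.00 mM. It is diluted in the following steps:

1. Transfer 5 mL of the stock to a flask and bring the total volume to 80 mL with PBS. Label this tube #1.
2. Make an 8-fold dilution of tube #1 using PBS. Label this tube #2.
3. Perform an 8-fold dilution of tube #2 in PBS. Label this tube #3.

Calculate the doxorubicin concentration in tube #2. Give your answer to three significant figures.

0.0156 mM

Step 1: 5 mL brought to 80 mL → factor 80/5 = 16
Step 2: 8-fold → factor 8
Dilution factor through tube #2 = 16 × 8 = 128
[tube #2] = 2.00 mM / 128 = 0.0156 mM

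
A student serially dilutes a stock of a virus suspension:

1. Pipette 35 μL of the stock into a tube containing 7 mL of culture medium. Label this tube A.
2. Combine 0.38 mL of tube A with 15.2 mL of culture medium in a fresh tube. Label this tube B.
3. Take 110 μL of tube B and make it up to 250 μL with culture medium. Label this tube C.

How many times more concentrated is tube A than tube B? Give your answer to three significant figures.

41.0

Step 1: 35 μL + 7 mL = 7035 μL total → factor 7035/35 = 201
Step 2: 0.38 mL + 15.2 mL = 15.58 mL total → factor 15.58/0.38 = 41
Dilution factor to tube A = 201; to tube B = 8241
[tube A]/[tube B] = (factor to tube B)/(factor to tube A) = 8241/201 = 41.0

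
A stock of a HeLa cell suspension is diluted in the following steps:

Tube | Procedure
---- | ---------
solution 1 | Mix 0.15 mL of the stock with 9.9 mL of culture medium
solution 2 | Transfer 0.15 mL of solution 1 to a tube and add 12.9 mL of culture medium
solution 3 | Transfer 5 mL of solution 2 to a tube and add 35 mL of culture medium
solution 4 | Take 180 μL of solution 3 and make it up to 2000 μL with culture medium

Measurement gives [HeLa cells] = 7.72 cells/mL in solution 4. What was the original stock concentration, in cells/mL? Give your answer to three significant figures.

4.00 × 10^6 cells/mL

Step 1: 0.15 mL + 9.9 mL = 10.05 mL total → factor 10.05/0.15 = 67
Step 2: 0.15 mL + 12.9 mL = 13.05 mL total → factor 13.05/0.15 = 87
Step 3: 5 mL + 35 mL = 40 mL total → factor 40/5 = 8
Step 4: 180 μL brought to 2000 μL → factor 2000/180 = 11.111
Overall dilution factor = 67 × 87 × 8 × 11.111 = 5.1813 × 10^5
Stock = 7.72 cells/mL × 5.1813 × 10^5 = 4.00 × 10^6 cells/mL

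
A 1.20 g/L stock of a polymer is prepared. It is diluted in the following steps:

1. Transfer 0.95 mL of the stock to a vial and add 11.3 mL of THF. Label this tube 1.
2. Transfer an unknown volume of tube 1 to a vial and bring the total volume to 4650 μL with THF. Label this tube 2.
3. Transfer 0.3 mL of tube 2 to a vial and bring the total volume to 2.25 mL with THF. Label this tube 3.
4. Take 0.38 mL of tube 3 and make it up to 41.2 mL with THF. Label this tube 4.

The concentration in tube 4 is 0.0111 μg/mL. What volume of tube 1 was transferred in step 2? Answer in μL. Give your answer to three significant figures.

451 μL

Step 1: 0.95 mL + 11.3 mL = 12.25 mL total → factor 12.25/0.95 = 12.895
Step 2: v brought to 4650 μL → factor = 4650 μL/v
Step 3: 0.3 mL brought to 2.25 mL → factor 2.25/0.3 = 7.5
Step 4: 0.38 mL brought to 41.2 mL → factor 41.2/0.38 = 108.42
Product of known-step factors = 10485
Overall factor = 1.20 g/L / (0.0111 μg/mL) = 1.0811 × 10^5
Step-2 factor = 1.0811 × 10^5 / 10485 = 10.31
v = 4650 μL / 10.31 = 451 μL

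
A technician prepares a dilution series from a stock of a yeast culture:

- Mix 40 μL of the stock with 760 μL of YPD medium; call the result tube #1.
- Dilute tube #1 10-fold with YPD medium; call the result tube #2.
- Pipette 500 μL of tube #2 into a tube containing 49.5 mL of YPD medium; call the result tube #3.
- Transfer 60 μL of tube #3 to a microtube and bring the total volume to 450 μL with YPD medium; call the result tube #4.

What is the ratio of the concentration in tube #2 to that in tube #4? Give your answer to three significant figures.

Step 1: 40 μL + 760 μL = 800 μL total → factor 800/40 = 20
Step 2: 10-fold → factor 10
Step 3: 500 μL + 49.5 mL = 50000 μL total → factor 50000/500 = 100
Step 4: 60 μL brought to 450 μL → factor 450/60 = 7.5
Dilution factor to tube #2 = 200; to tube #4 = 1.5 × 10^5
[tube #2]/[tube #4] = (factor to tube #4)/(factor to tube #2) = 1.5 × 10^5/200 = 750

750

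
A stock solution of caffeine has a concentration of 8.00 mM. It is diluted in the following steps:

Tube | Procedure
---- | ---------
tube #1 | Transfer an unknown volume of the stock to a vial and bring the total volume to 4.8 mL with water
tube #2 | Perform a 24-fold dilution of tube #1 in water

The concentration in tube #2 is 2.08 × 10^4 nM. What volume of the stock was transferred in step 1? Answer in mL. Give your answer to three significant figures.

0.300 mL

Step 1: v brought to 4.8 mL → factor = 4.8 mL/v
Step 2: 24-fold → factor 24
Product of known-step factors = 24
Overall factor = 8.00 mM / (2.08 × 10^4 nM) = 384.62
Step-1 factor = 384.62 / 24 = 16.026
v = 4.8 mL / 16.026 = 0.300 mL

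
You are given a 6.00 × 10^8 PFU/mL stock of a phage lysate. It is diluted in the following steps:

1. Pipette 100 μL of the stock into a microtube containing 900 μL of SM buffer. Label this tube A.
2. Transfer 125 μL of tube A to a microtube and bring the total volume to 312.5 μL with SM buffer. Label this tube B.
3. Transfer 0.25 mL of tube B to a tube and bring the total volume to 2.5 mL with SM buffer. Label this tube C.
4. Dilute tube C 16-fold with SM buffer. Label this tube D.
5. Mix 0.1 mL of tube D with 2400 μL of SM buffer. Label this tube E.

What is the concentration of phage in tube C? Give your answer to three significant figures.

Step 1: 100 μL + 900 μL = 1000 μL total → factor 1000/100 = 10
Step 2: 125 μL brought to 312.5 μL → factor 312.5/125 = 2.5
Step 3: 0.25 mL brought to 2.5 mL → factor 2.5/0.25 = 10
Dilution factor through tube C = 10 × 2.5 × 10 = 250
[tube C] = 6.00 × 10^8 PFU/mL / 250 = 2.40 × 10^6 PFU/mL

2.40 × 10^6 PFU/mL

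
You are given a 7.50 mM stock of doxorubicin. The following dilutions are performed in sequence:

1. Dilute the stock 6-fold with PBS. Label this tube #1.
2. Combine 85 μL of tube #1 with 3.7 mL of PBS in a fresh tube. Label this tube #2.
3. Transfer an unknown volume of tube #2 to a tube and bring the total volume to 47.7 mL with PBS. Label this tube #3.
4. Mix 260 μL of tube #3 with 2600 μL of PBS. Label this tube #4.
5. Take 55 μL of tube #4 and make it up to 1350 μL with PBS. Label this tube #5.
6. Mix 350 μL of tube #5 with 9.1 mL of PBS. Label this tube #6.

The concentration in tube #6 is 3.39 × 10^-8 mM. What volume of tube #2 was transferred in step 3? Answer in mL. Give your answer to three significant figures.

Step 1: 6-fold → factor 6
Step 2: 85 μL + 3.7 mL = 3785 μL total → factor 3785/85 = 44.529
Step 3: v brought to 47.7 mL → factor = 47.7 mL/v
Step 4: 260 μL + 2600 μL = 2860 μL total → factor 2860/260 = 11
Step 5: 55 μL brought to 1350 μL → factor 1350/55 = 24.545
Step 6: 350 μL + 9.1 mL = 9450 μL total → factor 9450/350 = 27
Product of known-step factors = 1.9477 × 10^6
Overall factor = 7.50 mM / (3.39 × 10^-8 mM) = 2.2124 × 10^8
Step-3 factor = 2.2124 × 10^8 / 1.9477 × 10^6 = 113.59
v = 47.7 mL / 113.59 = 0.420 mL

0.420 mL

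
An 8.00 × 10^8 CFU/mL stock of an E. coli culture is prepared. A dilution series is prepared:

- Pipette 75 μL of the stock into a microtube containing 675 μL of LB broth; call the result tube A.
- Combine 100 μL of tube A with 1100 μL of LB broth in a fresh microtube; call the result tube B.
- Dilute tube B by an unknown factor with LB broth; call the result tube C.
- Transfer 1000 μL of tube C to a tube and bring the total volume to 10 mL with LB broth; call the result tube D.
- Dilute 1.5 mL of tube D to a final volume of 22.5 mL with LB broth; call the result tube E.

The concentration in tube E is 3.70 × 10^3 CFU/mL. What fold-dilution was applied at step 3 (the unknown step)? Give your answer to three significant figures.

12.0-fold

Step 1: 75 μL + 675 μL = 750 μL total → factor 750/75 = 10
Step 2: 100 μL + 1100 μL = 1200 μL total → factor 1200/100 = 12
Step 3: unknown factor x
Step 4: 1000 μL brought to 10 mL → factor 10000/1000 = 10
Step 5: 1.5 mL brought to 22.5 mL → factor 22.5/1.5 = 15
Product of known-step factors = 18000
Overall factor = 8.00 × 10^8 CFU/mL / (3.70 × 10^3 CFU/mL) = 2.1622 × 10^5
x = 2.1622 × 10^5 / 18000 = 12.0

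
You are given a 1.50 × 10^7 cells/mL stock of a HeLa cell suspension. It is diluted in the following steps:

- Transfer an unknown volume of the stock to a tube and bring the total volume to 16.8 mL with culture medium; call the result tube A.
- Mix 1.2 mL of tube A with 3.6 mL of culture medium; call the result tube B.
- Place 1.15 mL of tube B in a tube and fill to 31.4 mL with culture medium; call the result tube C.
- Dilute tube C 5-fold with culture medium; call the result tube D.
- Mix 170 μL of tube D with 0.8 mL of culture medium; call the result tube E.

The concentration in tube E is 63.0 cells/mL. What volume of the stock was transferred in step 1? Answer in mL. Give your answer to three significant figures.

Step 1: v brought to 16.8 mL → factor = 16.8 mL/v
Step 2: 1.2 mL + 3.6 mL = 4.8 mL total → factor 4.8/1.2 = 4
Step 3: 1.15 mL brought to 31.4 mL → factor 31.4/1.15 = 27.304
Step 4: 5-fold → factor 5
Step 5: 170 μL + 0.8 mL = 970 μL total → factor 970/170 = 5.7059
Product of known-step factors = 3115.9
Overall factor = 1.50 × 10^7 cells/mL / (63.0 cells/mL) = 2.381 × 10^5
Step-1 factor = 2.381 × 10^5 / 3115.9 = 76.413
v = 16.8 mL / 76.413 = 0.220 mL

0.220 mL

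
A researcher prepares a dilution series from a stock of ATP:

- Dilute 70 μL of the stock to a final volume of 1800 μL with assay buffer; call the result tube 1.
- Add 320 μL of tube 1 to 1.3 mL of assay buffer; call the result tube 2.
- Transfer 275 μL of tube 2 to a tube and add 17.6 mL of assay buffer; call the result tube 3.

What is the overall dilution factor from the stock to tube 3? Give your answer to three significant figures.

Step 1: 70 μL brought to 1800 μL → factor 1800/70 = 25.714
Step 2: 320 μL + 1.3 mL = 1620 μL total → factor 1620/320 = 5.0625
Step 3: 275 μL + 17.6 mL = 17875 μL total → factor 17875/275 = 65
Overall dilution factor = 25.714 × 5.0625 × 65 = 8461.6

8.46 × 10^3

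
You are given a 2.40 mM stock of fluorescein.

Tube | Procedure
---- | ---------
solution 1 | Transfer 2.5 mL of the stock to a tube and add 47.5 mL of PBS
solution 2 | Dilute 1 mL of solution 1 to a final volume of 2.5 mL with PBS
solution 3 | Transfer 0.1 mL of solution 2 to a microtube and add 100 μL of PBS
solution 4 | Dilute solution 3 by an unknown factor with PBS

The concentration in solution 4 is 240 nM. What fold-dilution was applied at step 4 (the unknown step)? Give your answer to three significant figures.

100-fold

Step 1: 2.5 mL + 47.5 mL = 50 mL total → factor 50/2.5 = 20
Step 2: 1 mL brought to 2.5 mL → factor 2.5/1 = 2.5
Step 3: 0.1 mL + 100 μL = 0.2 mL total → factor 0.2/0.1 = 2
Step 4: unknown factor x
Product of known-step factors = 100
Overall factor = 2.40 mM / (240 nM) = 10000
x = 10000 / 100 = 100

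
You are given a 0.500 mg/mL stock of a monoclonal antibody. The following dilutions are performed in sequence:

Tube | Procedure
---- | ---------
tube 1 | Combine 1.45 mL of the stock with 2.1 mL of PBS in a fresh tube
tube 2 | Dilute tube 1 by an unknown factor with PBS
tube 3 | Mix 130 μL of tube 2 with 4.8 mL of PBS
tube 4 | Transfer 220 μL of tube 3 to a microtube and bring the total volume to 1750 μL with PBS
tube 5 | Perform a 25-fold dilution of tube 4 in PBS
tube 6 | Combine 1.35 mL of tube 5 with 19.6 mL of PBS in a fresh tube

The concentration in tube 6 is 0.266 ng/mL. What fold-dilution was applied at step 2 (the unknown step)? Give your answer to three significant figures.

6.56-fold

Step 1: 1.45 mL + 2.1 mL = 3.55 mL total → factor 3.55/1.45 = 2.4483
Step 2: unknown factor x
Step 3: 130 μL + 4.8 mL = 4930 μL total → factor 4930/130 = 37.923
Step 4: 220 μL brought to 1750 μL → factor 1750/220 = 7.9545
Step 5: 25-fold → factor 25
Step 6: 1.35 mL + 19.6 mL = 20.95 mL total → factor 20.95/1.35 = 15.519
Product of known-step factors = 2.8653 × 10^5
Overall factor = 0.500 mg/mL / (0.266 ng/mL) = 1.8797 × 10^6
x = 1.8797 × 10^6 / 2.8653 × 10^5 = 6.56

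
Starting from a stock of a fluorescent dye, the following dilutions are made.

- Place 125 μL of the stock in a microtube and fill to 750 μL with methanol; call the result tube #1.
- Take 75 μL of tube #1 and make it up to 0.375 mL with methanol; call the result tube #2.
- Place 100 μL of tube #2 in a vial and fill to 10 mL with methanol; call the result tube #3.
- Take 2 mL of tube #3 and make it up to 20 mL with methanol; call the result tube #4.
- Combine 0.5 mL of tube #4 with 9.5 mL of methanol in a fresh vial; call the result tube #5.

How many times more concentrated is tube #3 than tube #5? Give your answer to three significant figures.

Step 1: 125 μL brought to 750 μL → factor 750/125 = 6
Step 2: 75 μL brought to 0.375 mL → factor 375/75 = 5
Step 3: 100 μL brought to 10 mL → factor 10000/100 = 100
Step 4: 2 mL brought to 20 mL → factor 20/2 = 10
Step 5: 0.5 mL + 9.5 mL = 10 mL total → factor 10/0.5 = 20
Dilution factor to tube #3 = 3000; to tube #5 = 6 × 10^5
[tube #3]/[tube #5] = (factor to tube #5)/(factor to tube #3) = 6 × 10^5/3000 = 200

200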